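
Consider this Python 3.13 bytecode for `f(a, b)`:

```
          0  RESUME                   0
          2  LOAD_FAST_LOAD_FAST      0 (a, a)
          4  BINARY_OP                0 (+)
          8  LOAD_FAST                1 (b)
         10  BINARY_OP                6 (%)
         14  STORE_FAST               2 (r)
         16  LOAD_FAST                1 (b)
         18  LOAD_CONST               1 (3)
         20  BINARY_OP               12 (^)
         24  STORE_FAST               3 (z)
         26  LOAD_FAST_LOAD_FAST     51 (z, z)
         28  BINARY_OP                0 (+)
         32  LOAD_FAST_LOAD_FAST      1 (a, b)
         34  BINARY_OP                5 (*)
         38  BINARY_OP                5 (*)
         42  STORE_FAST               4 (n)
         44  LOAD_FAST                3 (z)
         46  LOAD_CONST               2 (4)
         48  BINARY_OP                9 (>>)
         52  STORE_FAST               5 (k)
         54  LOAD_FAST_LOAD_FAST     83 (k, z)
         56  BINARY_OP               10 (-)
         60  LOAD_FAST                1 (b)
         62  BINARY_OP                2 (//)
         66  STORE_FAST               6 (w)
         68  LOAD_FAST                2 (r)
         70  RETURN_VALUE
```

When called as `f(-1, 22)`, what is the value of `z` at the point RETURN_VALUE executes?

LOAD_FAST_LOAD_FAST a,a → push -1,-1. Stack: [-1, -1]
BINARY_OP + → -1 + -1 = -2. Stack: [-2]
LOAD_FAST b → push 22. Stack: [-2, 22]
BINARY_OP % → -2 % 22 = 20. Stack: [20]
STORE_FAST r → r=20. Stack: []
LOAD_FAST b → push 22. Stack: [22]
LOAD_CONST → push 3. Stack: [22, 3]
BINARY_OP ^ → 22 ^ 3 = 21. Stack: [21]
STORE_FAST z → z=21. Stack: []
LOAD_FAST_LOAD_FAST z,z → push 21,21. Stack: [21, 21]
BINARY_OP + → 21 + 21 = 42. Stack: [42]
LOAD_FAST_LOAD_FAST a,b → push -1,22. Stack: [42, -1, 22]
BINARY_OP * → -1 * 22 = -22. Stack: [42, -22]
BINARY_OP * → 42 * -22 = -924. Stack: [-924]
STORE_FAST n → n=-924. Stack: []
LOAD_FAST z → push 21. Stack: [21]
LOAD_CONST → push 4. Stack: [21, 4]
BINARY_OP >> → 21 >> 4 = 1. Stack: [1]
STORE_FAST k → k=1. Stack: []
LOAD_FAST_LOAD_FAST k,z → push 1,21. Stack: [1, 21]
BINARY_OP - → 1 - 21 = -20. Stack: [-20]
LOAD_FAST b → push 22. Stack: [-20, 22]
BINARY_OP // → -20 // 22 = -1. Stack: [-1]
STORE_FAST w → w=-1. Stack: []
LOAD_FAST r → push 20. Stack: [20]
RETURN_VALUE → return 20.

21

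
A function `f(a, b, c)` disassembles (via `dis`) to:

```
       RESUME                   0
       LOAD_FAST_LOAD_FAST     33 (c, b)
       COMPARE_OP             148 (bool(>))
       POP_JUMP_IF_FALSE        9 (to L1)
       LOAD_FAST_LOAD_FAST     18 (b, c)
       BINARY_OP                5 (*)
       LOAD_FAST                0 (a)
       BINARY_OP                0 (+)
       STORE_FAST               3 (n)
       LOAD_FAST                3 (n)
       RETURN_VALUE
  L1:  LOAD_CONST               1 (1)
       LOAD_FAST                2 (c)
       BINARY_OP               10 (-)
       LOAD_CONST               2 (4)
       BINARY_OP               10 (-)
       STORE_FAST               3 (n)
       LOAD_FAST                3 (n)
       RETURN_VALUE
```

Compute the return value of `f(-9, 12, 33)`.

387

LOAD_FAST_LOAD_FAST c,b → push 33,12. Stack: [33, 12]
COMPARE_OP bool(>) → 33 vs 12 = True. Stack: [True]
POP_JUMP_IF_FALSE → pop True; no jump. Stack: []
LOAD_FAST_LOAD_FAST b,c → push 12,33. Stack: [12, 33]
BINARY_OP * → 12 * 33 = 396. Stack: [396]
LOAD_FAST a → push -9. Stack: [396, -9]
BINARY_OP + → 396 + -9 = 387. Stack: [387]
STORE_FAST n → n=387. Stack: []
LOAD_FAST n → push 387. Stack: [387]
RETURN_VALUE → return 387.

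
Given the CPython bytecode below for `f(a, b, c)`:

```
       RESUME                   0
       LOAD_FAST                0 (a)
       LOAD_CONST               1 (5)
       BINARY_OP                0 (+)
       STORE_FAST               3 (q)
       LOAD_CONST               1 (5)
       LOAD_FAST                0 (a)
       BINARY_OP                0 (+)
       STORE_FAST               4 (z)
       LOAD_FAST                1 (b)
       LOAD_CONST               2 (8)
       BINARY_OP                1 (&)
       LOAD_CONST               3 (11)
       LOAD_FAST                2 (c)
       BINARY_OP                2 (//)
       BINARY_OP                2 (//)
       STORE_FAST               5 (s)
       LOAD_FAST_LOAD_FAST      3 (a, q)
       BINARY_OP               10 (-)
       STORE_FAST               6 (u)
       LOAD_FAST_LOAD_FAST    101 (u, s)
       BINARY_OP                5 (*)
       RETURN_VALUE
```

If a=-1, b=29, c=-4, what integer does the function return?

LOAD_FAST a → push -1. Stack: [-1]
LOAD_CONST → push 5. Stack: [-1, 5]
BINARY_OP + → -1 + 5 = 4. Stack: [4]
STORE_FAST q → q=4. Stack: []
LOAD_CONST → push 5. Stack: [5]
LOAD_FAST a → push -1. Stack: [5, -1]
BINARY_OP + → 5 + -1 = 4. Stack: [4]
STORE_FAST z → z=4. Stack: []
LOAD_FAST b → push 29. Stack: [29]
LOAD_CONST → push 8. Stack: [29, 8]
BINARY_OP & → 29 & 8 = 8. Stack: [8]
LOAD_CONST → push 11. Stack: [8, 11]
LOAD_FAST c → push -4. Stack: [8, 11, -4]
BINARY_OP // → 11 // -4 = -3. Stack: [8, -3]
BINARY_OP // → 8 // -3 = -3. Stack: [-3]
STORE_FAST s → s=-3. Stack: []
LOAD_FAST_LOAD_FAST a,q → push -1,4. Stack: [-1, 4]
BINARY_OP - → -1 - 4 = -5. Stack: [-5]
STORE_FAST u → u=-5. Stack: []
LOAD_FAST_LOAD_FAST u,s → push -5,-3. Stack: [-5, -3]
BINARY_OP * → -5 * -3 = 15. Stack: [15]
RETURN_VALUE → return 15.

15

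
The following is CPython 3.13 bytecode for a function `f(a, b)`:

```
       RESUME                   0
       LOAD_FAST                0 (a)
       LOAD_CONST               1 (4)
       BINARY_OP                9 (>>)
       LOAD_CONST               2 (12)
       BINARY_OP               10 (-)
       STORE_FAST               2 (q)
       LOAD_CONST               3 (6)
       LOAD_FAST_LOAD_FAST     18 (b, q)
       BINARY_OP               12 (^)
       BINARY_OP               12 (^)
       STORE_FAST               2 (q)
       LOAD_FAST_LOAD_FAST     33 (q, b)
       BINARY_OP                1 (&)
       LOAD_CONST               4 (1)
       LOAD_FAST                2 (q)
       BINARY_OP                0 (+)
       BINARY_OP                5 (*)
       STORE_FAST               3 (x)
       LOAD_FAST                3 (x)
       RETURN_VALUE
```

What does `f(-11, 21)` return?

LOAD_FAST a → push -11. Stack: [-11]
LOAD_CONST → push 4. Stack: [-11, 4]
BINARY_OP >> → -11 >> 4 = -1. Stack: [-1]
LOAD_CONST → push 12. Stack: [-1, 12]
BINARY_OP - → -1 - 12 = -13. Stack: [-13]
STORE_FAST q → q=-13. Stack: []
LOAD_CONST → push 6. Stack: [6]
LOAD_FAST_LOAD_FAST b,q → push 21,-13. Stack: [6, 21, -13]
BINARY_OP ^ → 21 ^ -13 = -26. Stack: [6, -26]
BINARY_OP ^ → 6 ^ -26 = -32. Stack: [-32]
STORE_FAST q → q=-32. Stack: []
LOAD_FAST_LOAD_FAST q,b → push -32,21. Stack: [-32, 21]
BINARY_OP & → -32 & 21 = 0. Stack: [0]
LOAD_CONST → push 1. Stack: [0, 1]
LOAD_FAST q → push -32. Stack: [0, 1, -32]
BINARY_OP + → 1 + -32 = -31. Stack: [0, -31]
BINARY_OP * → 0 * -31 = 0. Stack: [0]
STORE_FAST x → x=0. Stack: []
LOAD_FAST x → push 0. Stack: [0]
RETURN_VALUE → return 0.

0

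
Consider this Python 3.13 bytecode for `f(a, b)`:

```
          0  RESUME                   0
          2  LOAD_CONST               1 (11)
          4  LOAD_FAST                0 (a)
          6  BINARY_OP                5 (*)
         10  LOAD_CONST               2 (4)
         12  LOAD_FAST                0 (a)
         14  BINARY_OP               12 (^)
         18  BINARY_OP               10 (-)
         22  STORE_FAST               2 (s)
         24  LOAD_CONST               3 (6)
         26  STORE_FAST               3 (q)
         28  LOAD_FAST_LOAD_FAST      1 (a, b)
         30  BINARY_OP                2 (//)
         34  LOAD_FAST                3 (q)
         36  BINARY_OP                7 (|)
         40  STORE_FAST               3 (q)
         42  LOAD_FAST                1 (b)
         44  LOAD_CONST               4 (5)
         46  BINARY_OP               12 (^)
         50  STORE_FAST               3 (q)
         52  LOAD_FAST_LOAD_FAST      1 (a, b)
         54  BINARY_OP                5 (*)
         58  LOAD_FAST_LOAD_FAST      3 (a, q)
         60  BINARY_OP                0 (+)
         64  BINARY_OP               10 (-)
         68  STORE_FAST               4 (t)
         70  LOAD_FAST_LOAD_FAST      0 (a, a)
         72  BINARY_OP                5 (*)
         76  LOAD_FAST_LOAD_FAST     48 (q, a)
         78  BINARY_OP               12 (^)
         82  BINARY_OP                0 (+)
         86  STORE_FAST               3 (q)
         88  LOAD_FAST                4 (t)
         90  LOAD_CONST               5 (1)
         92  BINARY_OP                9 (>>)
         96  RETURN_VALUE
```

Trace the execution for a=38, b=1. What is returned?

LOAD_CONST → push 11. Stack: [11]
LOAD_FAST a → push 38. Stack: [11, 38]
BINARY_OP * → 11 * 38 = 418. Stack: [418]
LOAD_CONST → push 4. Stack: [418, 4]
LOAD_FAST a → push 38. Stack: [418, 4, 38]
BINARY_OP ^ → 4 ^ 38 = 34. Stack: [418, 34]
BINARY_OP - → 418 - 34 = 384. Stack: [384]
STORE_FAST s → s=384. Stack: []
LOAD_CONST → push 6. Stack: [6]
STORE_FAST q → q=6. Stack: []
LOAD_FAST_LOAD_FAST a,b → push 38,1. Stack: [38, 1]
BINARY_OP // → 38 // 1 = 38. Stack: [38]
LOAD_FAST q → push 6. Stack: [38, 6]
BINARY_OP | → 38 | 6 = 38. Stack: [38]
STORE_FAST q → q=38. Stack: []
LOAD_FAST b → push 1. Stack: [1]
LOAD_CONST → push 5. Stack: [1, 5]
BINARY_OP ^ → 1 ^ 5 = 4. Stack: [4]
STORE_FAST q → q=4. Stack: []
LOAD_FAST_LOAD_FAST a,b → push 38,1. Stack: [38, 1]
BINARY_OP * → 38 * 1 = 38. Stack: [38]
LOAD_FAST_LOAD_FAST a,q → push 38,4. Stack: [38, 38, 4]
BINARY_OP + → 38 + 4 = 42. Stack: [38, 42]
BINARY_OP - → 38 - 42 = -4. Stack: [-4]
STORE_FAST t → t=-4. Stack: []
LOAD_FAST_LOAD_FAST a,a → push 38,38. Stack: [38, 38]
BINARY_OP * → 38 * 38 = 1444. Stack: [1444]
LOAD_FAST_LOAD_FAST q,a → push 4,38. Stack: [1444, 4, 38]
BINARY_OP ^ → 4 ^ 38 = 34. Stack: [1444, 34]
BINARY_OP + → 1444 + 34 = 1478. Stack: [1478]
STORE_FAST q → q=1478. Stack: []
LOAD_FAST t → push -4. Stack: [-4]
LOAD_CONST → push 1. Stack: [-4, 1]
BINARY_OP >> → -4 >> 1 = -2. Stack: [-2]
RETURN_VALUE → return -2.

-2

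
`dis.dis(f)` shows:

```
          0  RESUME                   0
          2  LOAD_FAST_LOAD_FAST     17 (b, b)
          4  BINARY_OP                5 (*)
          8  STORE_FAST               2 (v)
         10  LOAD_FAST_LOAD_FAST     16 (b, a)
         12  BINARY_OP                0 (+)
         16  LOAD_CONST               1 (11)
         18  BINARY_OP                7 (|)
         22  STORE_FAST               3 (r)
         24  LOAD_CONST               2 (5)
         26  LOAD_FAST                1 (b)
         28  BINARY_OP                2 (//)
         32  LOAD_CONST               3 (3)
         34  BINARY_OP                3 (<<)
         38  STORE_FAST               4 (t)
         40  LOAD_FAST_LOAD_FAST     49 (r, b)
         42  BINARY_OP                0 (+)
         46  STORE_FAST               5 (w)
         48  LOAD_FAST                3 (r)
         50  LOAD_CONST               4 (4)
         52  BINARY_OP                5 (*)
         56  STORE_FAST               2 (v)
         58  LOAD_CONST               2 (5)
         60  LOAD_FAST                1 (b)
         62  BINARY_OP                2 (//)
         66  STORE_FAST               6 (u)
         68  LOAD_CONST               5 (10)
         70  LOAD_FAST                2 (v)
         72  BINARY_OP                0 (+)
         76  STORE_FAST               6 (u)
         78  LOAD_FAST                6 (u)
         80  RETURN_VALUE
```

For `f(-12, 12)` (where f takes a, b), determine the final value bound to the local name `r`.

11

LOAD_FAST_LOAD_FAST b,b → push 12,12. Stack: [12, 12]
BINARY_OP * → 12 * 12 = 144. Stack: [144]
STORE_FAST v → v=144. Stack: []
LOAD_FAST_LOAD_FAST b,a → push 12,-12. Stack: [12, -12]
BINARY_OP + → 12 + -12 = 0. Stack: [0]
LOAD_CONST → push 11. Stack: [0, 11]
BINARY_OP | → 0 | 11 = 11. Stack: [11]
STORE_FAST r → r=11. Stack: []
LOAD_CONST → push 5. Stack: [5]
LOAD_FAST b → push 12. Stack: [5, 12]
BINARY_OP // → 5 // 12 = 0. Stack: [0]
LOAD_CONST → push 3. Stack: [0, 3]
BINARY_OP << → 0 << 3 = 0. Stack: [0]
STORE_FAST t → t=0. Stack: []
LOAD_FAST_LOAD_FAST r,b → push 11,12. Stack: [11, 12]
BINARY_OP + → 11 + 12 = 23. Stack: [23]
STORE_FAST w → w=23. Stack: []
LOAD_FAST r → push 11. Stack: [11]
LOAD_CONST → push 4. Stack: [11, 4]
BINARY_OP * → 11 * 4 = 44. Stack: [44]
STORE_FAST v → v=44. Stack: []
LOAD_CONST → push 5. Stack: [5]
LOAD_FAST b → push 12. Stack: [5, 12]
BINARY_OP // → 5 // 12 = 0. Stack: [0]
STORE_FAST u → u=0. Stack: []
LOAD_CONST → push 10. Stack: [10]
LOAD_FAST v → push 44. Stack: [10, 44]
BINARY_OP + → 10 + 44 = 54. Stack: [54]
STORE_FAST u → u=54. Stack: []
LOAD_FAST u → push 54. Stack: [54]
RETURN_VALUE → return 54.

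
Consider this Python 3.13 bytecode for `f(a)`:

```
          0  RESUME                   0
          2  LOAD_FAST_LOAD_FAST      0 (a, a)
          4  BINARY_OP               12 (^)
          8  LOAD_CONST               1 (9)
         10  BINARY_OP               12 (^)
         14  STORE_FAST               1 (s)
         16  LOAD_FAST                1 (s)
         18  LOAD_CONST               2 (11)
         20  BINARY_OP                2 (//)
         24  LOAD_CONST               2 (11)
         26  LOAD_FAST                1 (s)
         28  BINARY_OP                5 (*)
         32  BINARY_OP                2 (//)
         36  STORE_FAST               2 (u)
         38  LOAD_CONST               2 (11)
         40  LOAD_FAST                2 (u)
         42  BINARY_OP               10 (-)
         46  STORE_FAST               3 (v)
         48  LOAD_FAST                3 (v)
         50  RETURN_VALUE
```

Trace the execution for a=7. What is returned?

11

LOAD_FAST_LOAD_FAST a,a → push 7,7. Stack: [7, 7]
BINARY_OP ^ → 7 ^ 7 = 0. Stack: [0]
LOAD_CONST → push 9. Stack: [0, 9]
BINARY_OP ^ → 0 ^ 9 = 9. Stack: [9]
STORE_FAST s → s=9. Stack: []
LOAD_FAST s → push 9. Stack: [9]
LOAD_CONST → push 11. Stack: [9, 11]
BINARY_OP // → 9 // 11 = 0. Stack: [0]
LOAD_CONST → push 11. Stack: [0, 11]
LOAD_FAST s → push 9. Stack: [0, 11, 9]
BINARY_OP * → 11 * 9 = 99. Stack: [0, 99]
BINARY_OP // → 0 // 99 = 0. Stack: [0]
STORE_FAST u → u=0. Stack: []
LOAD_CONST → push 11. Stack: [11]
LOAD_FAST u → push 0. Stack: [11, 0]
BINARY_OP - → 11 - 0 = 11. Stack: [11]
STORE_FAST v → v=11. Stack: []
LOAD_FAST v → push 11. Stack: [11]
RETURN_VALUE → return 11.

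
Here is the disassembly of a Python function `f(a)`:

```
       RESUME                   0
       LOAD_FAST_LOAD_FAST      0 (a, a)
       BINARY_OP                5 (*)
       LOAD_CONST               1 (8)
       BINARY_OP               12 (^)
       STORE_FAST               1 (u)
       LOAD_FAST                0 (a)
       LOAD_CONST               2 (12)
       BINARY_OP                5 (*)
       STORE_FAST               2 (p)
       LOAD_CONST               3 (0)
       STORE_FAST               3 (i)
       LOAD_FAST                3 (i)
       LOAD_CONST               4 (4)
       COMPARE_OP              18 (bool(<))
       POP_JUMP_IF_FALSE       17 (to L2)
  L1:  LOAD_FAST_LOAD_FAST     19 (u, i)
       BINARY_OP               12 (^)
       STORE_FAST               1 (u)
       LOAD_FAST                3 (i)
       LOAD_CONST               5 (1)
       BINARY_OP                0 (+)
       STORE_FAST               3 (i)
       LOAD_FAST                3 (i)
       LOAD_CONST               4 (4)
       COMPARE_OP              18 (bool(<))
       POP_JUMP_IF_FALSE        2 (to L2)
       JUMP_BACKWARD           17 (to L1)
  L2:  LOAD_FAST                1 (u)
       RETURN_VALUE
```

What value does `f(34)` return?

LOAD_FAST_LOAD_FAST a,a → push 34,34. Stack: [34, 34]
BINARY_OP * → 34 * 34 = 1156. Stack: [1156]
LOAD_CONST → push 8. Stack: [1156, 8]
BINARY_OP ^ → 1156 ^ 8 = 1164. Stack: [1164]
STORE_FAST u → u=1164. Stack: []
LOAD_FAST a → push 34. Stack: [34]
LOAD_CONST → push 12. Stack: [34, 12]
BINARY_OP * → 34 * 12 = 408. Stack: [408]
STORE_FAST p → p=408. Stack: []
LOAD_CONST → push 0. Stack: [0]
STORE_FAST i → i=0. Stack: []
LOAD_FAST i → push 0. Stack: [0]
LOAD_CONST → push 4. Stack: [0, 4]
COMPARE_OP bool(<) → 0 vs 4 = True. Stack: [True]
POP_JUMP_IF_FALSE → pop True; no jump. Stack: []
LOAD_FAST_LOAD_FAST u,i → push 1164,0. Stack: [1164, 0]
BINARY_OP ^ → 1164 ^ 0 = 1164. Stack: [1164]
STORE_FAST u → u=1164. Stack: []
LOAD_FAST i → push 0. Stack: [0]
LOAD_CONST → push 1. Stack: [0, 1]
BINARY_OP + → 0 + 1 = 1. Stack: [1]
STORE_FAST i → i=1. Stack: []
LOAD_FAST i → push 1. Stack: [1]
LOAD_CONST → push 4. Stack: [1, 4]
COMPARE_OP bool(<) → 1 vs 4 = True. Stack: [True]
POP_JUMP_IF_FALSE → pop True; no jump. Stack: []
LOAD_FAST_LOAD_FAST u,i → push 1164,1. Stack: [1164, 1]
BINARY_OP ^ → 1164 ^ 1 = 1165. Stack: [1165]
STORE_FAST u → u=1165. Stack: []
LOAD_FAST i → push 1. Stack: [1]
LOAD_CONST → push 1. Stack: [1, 1]
BINARY_OP + → 1 + 1 = 2. Stack: [2]
STORE_FAST i → i=2. Stack: []
LOAD_FAST i → push 2. Stack: [2]
LOAD_CONST → push 4. Stack: [2, 4]
COMPARE_OP bool(<) → 2 vs 4 = True. Stack: [True]
POP_JUMP_IF_FALSE → pop True; no jump. Stack: []
LOAD_FAST_LOAD_FAST u,i → push 1165,2. Stack: [1165, 2]
BINARY_OP ^ → 1165 ^ 2 = 1167. Stack: [1167]
STORE_FAST u → u=1167. Stack: []
LOAD_FAST i → push 2. Stack: [2]
LOAD_CONST → push 1. Stack: [2, 1]
BINARY_OP + → 2 + 1 = 3. Stack: [3]
STORE_FAST i → i=3. Stack: []
LOAD_FAST i → push 3. Stack: [3]
LOAD_CONST → push 4. Stack: [3, 4]
COMPARE_OP bool(<) → 3 vs 4 = True. Stack: [True]
POP_JUMP_IF_FALSE → pop True; no jump. Stack: []
LOAD_FAST_LOAD_FAST u,i → push 1167,3. Stack: [1167, 3]
BINARY_OP ^ → 1167 ^ 3 = 1164. Stack: [1164]
STORE_FAST u → u=1164. Stack: []
LOAD_FAST i → push 3. Stack: [3]
LOAD_CONST → push 1. Stack: [3, 1]
BINARY_OP + → 3 + 1 = 4. Stack: [4]
STORE_FAST i → i=4. Stack: []
LOAD_FAST i → push 4. Stack: [4]
LOAD_CONST → push 4. Stack: [4, 4]
COMPARE_OP bool(<) → 4 vs 4 = False. Stack: [False]
POP_JUMP_IF_FALSE → pop False; jump. Stack: []
LOAD_FAST u → push 1164. Stack: [1164]
RETURN_VALUE → return 1164.

1164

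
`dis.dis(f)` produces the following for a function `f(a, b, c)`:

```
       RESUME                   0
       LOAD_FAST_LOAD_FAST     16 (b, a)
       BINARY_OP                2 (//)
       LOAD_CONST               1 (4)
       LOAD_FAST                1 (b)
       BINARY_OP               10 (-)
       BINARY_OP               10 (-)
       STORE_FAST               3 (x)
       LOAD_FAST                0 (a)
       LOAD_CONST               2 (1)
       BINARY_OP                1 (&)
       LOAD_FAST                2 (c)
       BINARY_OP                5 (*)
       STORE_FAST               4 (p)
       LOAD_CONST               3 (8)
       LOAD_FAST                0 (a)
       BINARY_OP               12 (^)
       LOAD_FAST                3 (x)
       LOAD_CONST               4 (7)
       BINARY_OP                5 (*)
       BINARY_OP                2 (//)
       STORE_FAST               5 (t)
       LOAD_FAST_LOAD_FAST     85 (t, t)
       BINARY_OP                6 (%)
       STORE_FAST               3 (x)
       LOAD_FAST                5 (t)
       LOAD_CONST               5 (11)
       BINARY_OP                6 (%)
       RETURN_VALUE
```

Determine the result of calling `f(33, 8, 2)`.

1

LOAD_FAST_LOAD_FAST b,a → push 8,33. Stack: [8, 33]
BINARY_OP // → 8 // 33 = 0. Stack: [0]
LOAD_CONST → push 4. Stack: [0, 4]
LOAD_FAST b → push 8. Stack: [0, 4, 8]
BINARY_OP - → 4 - 8 = -4. Stack: [0, -4]
BINARY_OP - → 0 - -4 = 4. Stack: [4]
STORE_FAST x → x=4. Stack: []
LOAD_FAST a → push 33. Stack: [33]
LOAD_CONST → push 1. Stack: [33, 1]
BINARY_OP & → 33 & 1 = 1. Stack: [1]
LOAD_FAST c → push 2. Stack: [1, 2]
BINARY_OP * → 1 * 2 = 2. Stack: [2]
STORE_FAST p → p=2. Stack: []
LOAD_CONST → push 8. Stack: [8]
LOAD_FAST a → push 33. Stack: [8, 33]
BINARY_OP ^ → 8 ^ 33 = 41. Stack: [41]
LOAD_FAST x → push 4. Stack: [41, 4]
LOAD_CONST → push 7. Stack: [41, 4, 7]
BINARY_OP * → 4 * 7 = 28. Stack: [41, 28]
BINARY_OP // → 41 // 28 = 1. Stack: [1]
STORE_FAST t → t=1. Stack: []
LOAD_FAST_LOAD_FAST t,t → push 1,1. Stack: [1, 1]
BINARY_OP % → 1 % 1 = 0. Stack: [0]
STORE_FAST x → x=0. Stack: []
LOAD_FAST t → push 1. Stack: [1]
LOAD_CONST → push 11. Stack: [1, 11]
BINARY_OP % → 1 % 11 = 1. Stack: [1]
RETURN_VALUE → return 1.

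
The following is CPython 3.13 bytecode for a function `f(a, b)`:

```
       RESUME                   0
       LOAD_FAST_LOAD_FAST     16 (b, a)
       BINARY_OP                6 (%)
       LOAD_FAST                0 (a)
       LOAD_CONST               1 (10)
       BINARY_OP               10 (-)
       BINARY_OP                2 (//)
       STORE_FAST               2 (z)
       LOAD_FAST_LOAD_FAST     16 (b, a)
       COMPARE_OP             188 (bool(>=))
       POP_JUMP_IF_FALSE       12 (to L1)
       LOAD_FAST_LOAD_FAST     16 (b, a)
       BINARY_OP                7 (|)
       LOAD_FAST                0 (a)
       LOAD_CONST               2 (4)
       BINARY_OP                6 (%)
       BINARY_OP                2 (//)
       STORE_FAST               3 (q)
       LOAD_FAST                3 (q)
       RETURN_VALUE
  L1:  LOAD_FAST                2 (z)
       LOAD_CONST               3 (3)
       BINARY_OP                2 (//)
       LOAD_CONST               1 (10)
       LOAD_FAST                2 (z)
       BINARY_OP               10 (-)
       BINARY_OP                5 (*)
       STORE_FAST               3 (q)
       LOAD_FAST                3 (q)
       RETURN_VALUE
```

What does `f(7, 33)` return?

13

LOAD_FAST_LOAD_FAST b,a → push 33,7. Stack: [33, 7]
BINARY_OP % → 33 % 7 = 5. Stack: [5]
LOAD_FAST a → push 7. Stack: [5, 7]
LOAD_CONST → push 10. Stack: [5, 7, 10]
BINARY_OP - → 7 - 10 = -3. Stack: [5, -3]
BINARY_OP // → 5 // -3 = -2. Stack: [-2]
STORE_FAST z → z=-2. Stack: []
LOAD_FAST_LOAD_FAST b,a → push 33,7. Stack: [33, 7]
COMPARE_OP bool(>=) → 33 vs 7 = True. Stack: [True]
POP_JUMP_IF_FALSE → pop True; no jump. Stack: []
LOAD_FAST_LOAD_FAST b,a → push 33,7. Stack: [33, 7]
BINARY_OP | → 33 | 7 = 39. Stack: [39]
LOAD_FAST a → push 7. Stack: [39, 7]
LOAD_CONST → push 4. Stack: [39, 7, 4]
BINARY_OP % → 7 % 4 = 3. Stack: [39, 3]
BINARY_OP // → 39 // 3 = 13. Stack: [13]
STORE_FAST q → q=13. Stack: []
LOAD_FAST q → push 13. Stack: [13]
RETURN_VALUE → return 13.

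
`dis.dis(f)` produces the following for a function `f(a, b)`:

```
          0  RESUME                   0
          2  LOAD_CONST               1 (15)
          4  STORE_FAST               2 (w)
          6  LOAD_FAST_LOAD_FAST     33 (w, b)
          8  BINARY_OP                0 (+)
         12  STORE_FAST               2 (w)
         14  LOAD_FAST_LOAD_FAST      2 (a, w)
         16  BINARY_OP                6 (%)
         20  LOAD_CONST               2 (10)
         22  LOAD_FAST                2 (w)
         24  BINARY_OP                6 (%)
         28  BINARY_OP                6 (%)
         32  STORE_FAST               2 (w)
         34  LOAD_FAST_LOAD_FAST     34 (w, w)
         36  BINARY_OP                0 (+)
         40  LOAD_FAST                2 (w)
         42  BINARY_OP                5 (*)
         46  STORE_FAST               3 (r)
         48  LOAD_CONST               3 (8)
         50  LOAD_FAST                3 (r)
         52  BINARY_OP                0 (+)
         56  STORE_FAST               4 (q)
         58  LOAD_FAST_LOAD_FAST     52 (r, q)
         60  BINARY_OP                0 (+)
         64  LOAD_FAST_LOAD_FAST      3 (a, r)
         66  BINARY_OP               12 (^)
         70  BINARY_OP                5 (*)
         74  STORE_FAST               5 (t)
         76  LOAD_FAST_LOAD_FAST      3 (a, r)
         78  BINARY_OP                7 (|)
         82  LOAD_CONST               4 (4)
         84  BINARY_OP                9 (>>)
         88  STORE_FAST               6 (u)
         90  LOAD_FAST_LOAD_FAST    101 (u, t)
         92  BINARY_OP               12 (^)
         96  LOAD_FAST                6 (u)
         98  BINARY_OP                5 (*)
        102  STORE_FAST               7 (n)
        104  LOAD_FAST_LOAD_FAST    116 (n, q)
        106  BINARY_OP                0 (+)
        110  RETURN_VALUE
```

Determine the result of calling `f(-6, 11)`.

-39

LOAD_CONST → push 15. Stack: [15]
STORE_FAST w → w=15. Stack: []
LOAD_FAST_LOAD_FAST w,b → push 15,11. Stack: [15, 11]
BINARY_OP + → 15 + 11 = 26. Stack: [26]
STORE_FAST w → w=26. Stack: []
LOAD_FAST_LOAD_FAST a,w → push -6,26. Stack: [-6, 26]
BINARY_OP % → -6 % 26 = 20. Stack: [20]
LOAD_CONST → push 10. Stack: [20, 10]
LOAD_FAST w → push 26. Stack: [20, 10, 26]
BINARY_OP % → 10 % 26 = 10. Stack: [20, 10]
BINARY_OP % → 20 % 10 = 0. Stack: [0]
STORE_FAST w → w=0. Stack: []
LOAD_FAST_LOAD_FAST w,w → push 0,0. Stack: [0, 0]
BINARY_OP + → 0 + 0 = 0. Stack: [0]
LOAD_FAST w → push 0. Stack: [0, 0]
BINARY_OP * → 0 * 0 = 0. Stack: [0]
STORE_FAST r → r=0. Stack: []
LOAD_CONST → push 8. Stack: [8]
LOAD_FAST r → push 0. Stack: [8, 0]
BINARY_OP + → 8 + 0 = 8. Stack: [8]
STORE_FAST q → q=8. Stack: []
LOAD_FAST_LOAD_FAST r,q → push 0,8. Stack: [0, 8]
BINARY_OP + → 0 + 8 = 8. Stack: [8]
LOAD_FAST_LOAD_FAST a,r → push -6,0. Stack: [8, -6, 0]
BINARY_OP ^ → -6 ^ 0 = -6. Stack: [8, -6]
BINARY_OP * → 8 * -6 = -48. Stack: [-48]
STORE_FAST t → t=-48. Stack: []
LOAD_FAST_LOAD_FAST a,r → push -6,0. Stack: [-6, 0]
BINARY_OP | → -6 | 0 = -6. Stack: [-6]
LOAD_CONST → push 4. Stack: [-6, 4]
BINARY_OP >> → -6 >> 4 = -1. Stack: [-1]
STORE_FAST u → u=-1. Stack: []
LOAD_FAST_LOAD_FAST u,t → push -1,-48. Stack: [-1, -48]
BINARY_OP ^ → -1 ^ -48 = 47. Stack: [47]
LOAD_FAST u → push -1. Stack: [47, -1]
BINARY_OP * → 47 * -1 = -47. Stack: [-47]
STORE_FAST n → n=-47. Stack: []
LOAD_FAST_LOAD_FAST n,q → push -47,8. Stack: [-47, 8]
BINARY_OP + → -47 + 8 = -39. Stack: [-39]
RETURN_VALUE → return -39.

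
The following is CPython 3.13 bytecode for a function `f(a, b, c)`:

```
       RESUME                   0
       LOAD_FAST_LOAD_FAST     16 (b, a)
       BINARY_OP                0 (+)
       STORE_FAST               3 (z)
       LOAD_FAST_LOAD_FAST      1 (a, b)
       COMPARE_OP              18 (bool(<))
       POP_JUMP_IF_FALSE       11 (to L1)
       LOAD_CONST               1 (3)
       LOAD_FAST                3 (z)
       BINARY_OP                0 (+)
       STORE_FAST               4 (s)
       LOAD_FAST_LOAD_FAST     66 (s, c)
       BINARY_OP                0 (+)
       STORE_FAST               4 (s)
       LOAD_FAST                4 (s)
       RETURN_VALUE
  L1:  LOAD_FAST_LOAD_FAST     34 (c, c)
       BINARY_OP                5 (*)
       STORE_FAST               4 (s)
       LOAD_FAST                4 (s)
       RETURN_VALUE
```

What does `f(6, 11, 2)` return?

LOAD_FAST_LOAD_FAST b,a → push 11,6. Stack: [11, 6]
BINARY_OP + → 11 + 6 = 17. Stack: [17]
STORE_FAST z → z=17. Stack: []
LOAD_FAST_LOAD_FAST a,b → push 6,11. Stack: [6, 11]
COMPARE_OP bool(<) → 6 vs 11 = True. Stack: [True]
POP_JUMP_IF_FALSE → pop True; no jump. Stack: []
LOAD_CONST → push 3. Stack: [3]
LOAD_FAST z → push 17. Stack: [3, 17]
BINARY_OP + → 3 + 17 = 20. Stack: [20]
STORE_FAST s → s=20. Stack: []
LOAD_FAST_LOAD_FAST s,c → push 20,2. Stack: [20, 2]
BINARY_OP + → 20 + 2 = 22. Stack: [22]
STORE_FAST s → s=22. Stack: []
LOAD_FAST s → push 22. Stack: [22]
RETURN_VALUE → return 22.

22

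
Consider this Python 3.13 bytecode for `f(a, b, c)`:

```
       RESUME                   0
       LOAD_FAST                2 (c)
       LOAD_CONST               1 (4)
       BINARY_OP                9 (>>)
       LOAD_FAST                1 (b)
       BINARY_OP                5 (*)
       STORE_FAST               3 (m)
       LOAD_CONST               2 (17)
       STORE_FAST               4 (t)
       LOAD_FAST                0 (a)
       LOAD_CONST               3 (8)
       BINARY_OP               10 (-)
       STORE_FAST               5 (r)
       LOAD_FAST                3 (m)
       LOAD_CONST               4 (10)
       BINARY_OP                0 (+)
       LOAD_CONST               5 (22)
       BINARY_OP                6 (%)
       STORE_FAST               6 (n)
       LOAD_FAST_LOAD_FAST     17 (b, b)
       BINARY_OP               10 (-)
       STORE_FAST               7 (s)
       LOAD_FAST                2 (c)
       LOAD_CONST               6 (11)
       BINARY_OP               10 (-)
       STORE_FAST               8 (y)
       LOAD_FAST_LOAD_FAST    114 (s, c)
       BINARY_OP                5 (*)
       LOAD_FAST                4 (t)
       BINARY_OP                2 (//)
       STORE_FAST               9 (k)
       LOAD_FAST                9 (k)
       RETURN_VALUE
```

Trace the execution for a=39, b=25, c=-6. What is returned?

0

LOAD_FAST c → push -6. Stack: [-6]
LOAD_CONST → push 4. Stack: [-6, 4]
BINARY_OP >> → -6 >> 4 = -1. Stack: [-1]
LOAD_FAST b → push 25. Stack: [-1, 25]
BINARY_OP * → -1 * 25 = -25. Stack: [-25]
STORE_FAST m → m=-25. Stack: []
LOAD_CONST → push 17. Stack: [17]
STORE_FAST t → t=17. Stack: []
LOAD_FAST a → push 39. Stack: [39]
LOAD_CONST → push 8. Stack: [39, 8]
BINARY_OP - → 39 - 8 = 31. Stack: [31]
STORE_FAST r → r=31. Stack: []
LOAD_FAST m → push -25. Stack: [-25]
LOAD_CONST → push 10. Stack: [-25, 10]
BINARY_OP + → -25 + 10 = -15. Stack: [-15]
LOAD_CONST → push 22. Stack: [-15, 22]
BINARY_OP % → -15 % 22 = 7. Stack: [7]
STORE_FAST n → n=7. Stack: []
LOAD_FAST_LOAD_FAST b,b → push 25,25. Stack: [25, 25]
BINARY_OP - → 25 - 25 = 0. Stack: [0]
STORE_FAST s → s=0. Stack: []
LOAD_FAST c → push -6. Stack: [-6]
LOAD_CONST → push 11. Stack: [-6, 11]
BINARY_OP - → -6 - 11 = -17. Stack: [-17]
STORE_FAST y → y=-17. Stack: []
LOAD_FAST_LOAD_FAST s,c → push 0,-6. Stack: [0, -6]
BINARY_OP * → 0 * -6 = 0. Stack: [0]
LOAD_FAST t → push 17. Stack: [0, 17]
BINARY_OP // → 0 // 17 = 0. Stack: [0]
STORE_FAST k → k=0. Stack: []
LOAD_FAST k → push 0. Stack: [0]
RETURN_VALUE → return 0.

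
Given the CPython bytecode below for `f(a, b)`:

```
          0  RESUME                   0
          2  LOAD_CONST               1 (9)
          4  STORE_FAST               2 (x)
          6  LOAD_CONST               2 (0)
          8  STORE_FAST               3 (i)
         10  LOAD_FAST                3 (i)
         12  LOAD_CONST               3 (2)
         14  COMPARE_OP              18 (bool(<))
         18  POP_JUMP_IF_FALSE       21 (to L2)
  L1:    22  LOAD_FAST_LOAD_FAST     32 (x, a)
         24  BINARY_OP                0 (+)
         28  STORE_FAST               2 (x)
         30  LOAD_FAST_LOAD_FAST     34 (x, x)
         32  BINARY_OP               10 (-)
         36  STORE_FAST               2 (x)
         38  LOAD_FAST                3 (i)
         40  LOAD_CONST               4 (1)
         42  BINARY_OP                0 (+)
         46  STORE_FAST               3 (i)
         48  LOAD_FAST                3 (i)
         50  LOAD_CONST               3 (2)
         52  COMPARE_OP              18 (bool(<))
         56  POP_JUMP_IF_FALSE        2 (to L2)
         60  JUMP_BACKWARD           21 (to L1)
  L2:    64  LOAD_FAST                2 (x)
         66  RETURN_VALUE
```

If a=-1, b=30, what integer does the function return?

LOAD_CONST → push 9. Stack: [9]
STORE_FAST x → x=9. Stack: []
LOAD_CONST → push 0. Stack: [0]
STORE_FAST i → i=0. Stack: []
LOAD_FAST i → push 0. Stack: [0]
LOAD_CONST → push 2. Stack: [0, 2]
COMPARE_OP bool(<) → 0 vs 2 = True. Stack: [True]
POP_JUMP_IF_FALSE → pop True; no jump. Stack: []
LOAD_FAST_LOAD_FAST x,a → push 9,-1. Stack: [9, -1]
BINARY_OP + → 9 + -1 = 8. Stack: [8]
STORE_FAST x → x=8. Stack: []
LOAD_FAST_LOAD_FAST x,x → push 8,8. Stack: [8, 8]
BINARY_OP - → 8 - 8 = 0. Stack: [0]
STORE_FAST x → x=0. Stack: []
LOAD_FAST i → push 0. Stack: [0]
LOAD_CONST → push 1. Stack: [0, 1]
BINARY_OP + → 0 + 1 = 1. Stack: [1]
STORE_FAST i → i=1. Stack: []
LOAD_FAST i → push 1. Stack: [1]
LOAD_CONST → push 2. Stack: [1, 2]
COMPARE_OP bool(<) → 1 vs 2 = True. Stack: [True]
POP_JUMP_IF_FALSE → pop True; no jump. Stack: []
LOAD_FAST_LOAD_FAST x,a → push 0,-1. Stack: [0, -1]
BINARY_OP + → 0 + -1 = -1. Stack: [-1]
STORE_FAST x → x=-1. Stack: []
LOAD_FAST_LOAD_FAST x,x → push -1,-1. Stack: [-1, -1]
BINARY_OP - → -1 - -1 = 0. Stack: [0]
STORE_FAST x → x=0. Stack: []
LOAD_FAST i → push 1. Stack: [1]
LOAD_CONST → push 1. Stack: [1, 1]
BINARY_OP + → 1 + 1 = 2. Stack: [2]
STORE_FAST i → i=2. Stack: []
LOAD_FAST i → push 2. Stack: [2]
LOAD_CONST → push 2. Stack: [2, 2]
COMPARE_OP bool(<) → 2 vs 2 = False. Stack: [False]
POP_JUMP_IF_FALSE → pop False; jump. Stack: []
LOAD_FAST x → push 0. Stack: [0]
RETURN_VALUE → return 0.

0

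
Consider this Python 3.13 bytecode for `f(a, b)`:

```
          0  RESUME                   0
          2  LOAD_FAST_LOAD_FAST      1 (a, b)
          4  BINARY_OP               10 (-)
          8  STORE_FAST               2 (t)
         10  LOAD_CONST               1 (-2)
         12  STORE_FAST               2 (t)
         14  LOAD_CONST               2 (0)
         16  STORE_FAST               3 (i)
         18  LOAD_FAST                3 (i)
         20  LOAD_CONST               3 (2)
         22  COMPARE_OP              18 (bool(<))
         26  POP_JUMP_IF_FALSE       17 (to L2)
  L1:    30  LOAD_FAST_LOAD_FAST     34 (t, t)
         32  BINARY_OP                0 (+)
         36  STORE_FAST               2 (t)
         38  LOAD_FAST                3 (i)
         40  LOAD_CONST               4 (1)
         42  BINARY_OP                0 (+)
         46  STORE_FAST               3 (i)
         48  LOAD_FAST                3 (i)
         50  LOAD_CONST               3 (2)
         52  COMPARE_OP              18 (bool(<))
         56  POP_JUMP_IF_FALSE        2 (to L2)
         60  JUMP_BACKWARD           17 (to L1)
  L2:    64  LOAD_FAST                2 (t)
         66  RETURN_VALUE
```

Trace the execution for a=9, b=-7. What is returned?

-8

LOAD_FAST_LOAD_FAST a,b → push 9,-7. Stack: [9, -7]
BINARY_OP - → 9 - -7 = 16. Stack: [16]
STORE_FAST t → t=16. Stack: []
LOAD_CONST → push -2. Stack: [-2]
STORE_FAST t → t=-2. Stack: []
LOAD_CONST → push 0. Stack: [0]
STORE_FAST i → i=0. Stack: []
LOAD_FAST i → push 0. Stack: [0]
LOAD_CONST → push 2. Stack: [0, 2]
COMPARE_OP bool(<) → 0 vs 2 = True. Stack: [True]
POP_JUMP_IF_FALSE → pop True; no jump. Stack: []
LOAD_FAST_LOAD_FAST t,t → push -2,-2. Stack: [-2, -2]
BINARY_OP + → -2 + -2 = -4. Stack: [-4]
STORE_FAST t → t=-4. Stack: []
LOAD_FAST i → push 0. Stack: [0]
LOAD_CONST → push 1. Stack: [0, 1]
BINARY_OP + → 0 + 1 = 1. Stack: [1]
STORE_FAST i → i=1. Stack: []
LOAD_FAST i → push 1. Stack: [1]
LOAD_CONST → push 2. Stack: [1, 2]
COMPARE_OP bool(<) → 1 vs 2 = True. Stack: [True]
POP_JUMP_IF_FALSE → pop True; no jump. Stack: []
LOAD_FAST_LOAD_FAST t,t → push -4,-4. Stack: [-4, -4]
BINARY_OP + → -4 + -4 = -8. Stack: [-8]
STORE_FAST t → t=-8. Stack: []
LOAD_FAST i → push 1. Stack: [1]
LOAD_CONST → push 1. Stack: [1, 1]
BINARY_OP + → 1 + 1 = 2. Stack: [2]
STORE_FAST i → i=2. Stack: []
LOAD_FAST i → push 2. Stack: [2]
LOAD_CONST → push 2. Stack: [2, 2]
COMPARE_OP bool(<) → 2 vs 2 = False. Stack: [False]
POP_JUMP_IF_FALSE → pop False; jump. Stack: []
LOAD_FAST t → push -8. Stack: [-8]
RETURN_VALUE → return -8.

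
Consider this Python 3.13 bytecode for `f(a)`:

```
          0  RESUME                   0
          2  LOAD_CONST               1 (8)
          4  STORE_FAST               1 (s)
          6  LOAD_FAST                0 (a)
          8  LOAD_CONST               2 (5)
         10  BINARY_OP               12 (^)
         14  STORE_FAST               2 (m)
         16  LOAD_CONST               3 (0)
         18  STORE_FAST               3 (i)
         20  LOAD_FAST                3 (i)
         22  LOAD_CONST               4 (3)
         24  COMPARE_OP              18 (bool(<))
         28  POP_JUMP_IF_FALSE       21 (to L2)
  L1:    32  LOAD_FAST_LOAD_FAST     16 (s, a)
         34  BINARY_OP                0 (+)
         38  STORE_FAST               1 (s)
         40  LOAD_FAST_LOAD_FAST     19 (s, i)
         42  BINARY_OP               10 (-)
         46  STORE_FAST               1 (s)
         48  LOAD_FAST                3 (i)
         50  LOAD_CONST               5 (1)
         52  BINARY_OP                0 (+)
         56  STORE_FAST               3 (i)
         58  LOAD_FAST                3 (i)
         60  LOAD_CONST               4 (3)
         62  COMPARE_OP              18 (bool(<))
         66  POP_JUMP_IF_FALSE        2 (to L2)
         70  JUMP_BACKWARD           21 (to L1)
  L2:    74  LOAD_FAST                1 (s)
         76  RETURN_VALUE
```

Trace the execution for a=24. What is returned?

77

LOAD_CONST → push 8. Stack: [8]
STORE_FAST s → s=8. Stack: []
LOAD_FAST a → push 24. Stack: [24]
LOAD_CONST → push 5. Stack: [24, 5]
BINARY_OP ^ → 24 ^ 5 = 29. Stack: [29]
STORE_FAST m → m=29. Stack: []
LOAD_CONST → push 0. Stack: [0]
STORE_FAST i → i=0. Stack: []
LOAD_FAST i → push 0. Stack: [0]
LOAD_CONST → push 3. Stack: [0, 3]
COMPARE_OP bool(<) → 0 vs 3 = True. Stack: [True]
POP_JUMP_IF_FALSE → pop True; no jump. Stack: []
LOAD_FAST_LOAD_FAST s,a → push 8,24. Stack: [8, 24]
BINARY_OP + → 8 + 24 = 32. Stack: [32]
STORE_FAST s → s=32. Stack: []
LOAD_FAST_LOAD_FAST s,i → push 32,0. Stack: [32, 0]
BINARY_OP - → 32 - 0 = 32. Stack: [32]
STORE_FAST s → s=32. Stack: []
LOAD_FAST i → push 0. Stack: [0]
LOAD_CONST → push 1. Stack: [0, 1]
BINARY_OP + → 0 + 1 = 1. Stack: [1]
STORE_FAST i → i=1. Stack: []
LOAD_FAST i → push 1. Stack: [1]
LOAD_CONST → push 3. Stack: [1, 3]
COMPARE_OP bool(<) → 1 vs 3 = True. Stack: [True]
POP_JUMP_IF_FALSE → pop True; no jump. Stack: []
LOAD_FAST_LOAD_FAST s,a → push 32,24. Stack: [32, 24]
BINARY_OP + → 32 + 24 = 56. Stack: [56]
STORE_FAST s → s=56. Stack: []
LOAD_FAST_LOAD_FAST s,i → push 56,1. Stack: [56, 1]
BINARY_OP - → 56 - 1 = 55. Stack: [55]
STORE_FAST s → s=55. Stack: []
LOAD_FAST i → push 1. Stack: [1]
LOAD_CONST → push 1. Stack: [1, 1]
BINARY_OP + → 1 + 1 = 2. Stack: [2]
STORE_FAST i → i=2. Stack: []
LOAD_FAST i → push 2. Stack: [2]
LOAD_CONST → push 3. Stack: [2, 3]
COMPARE_OP bool(<) → 2 vs 3 = True. Stack: [True]
POP_JUMP_IF_FALSE → pop True; no jump. Stack: []
LOAD_FAST_LOAD_FAST s,a → push 55,24. Stack: [55, 24]
BINARY_OP + → 55 + 24 = 79. Stack: [79]
STORE_FAST s → s=79. Stack: []
LOAD_FAST_LOAD_FAST s,i → push 79,2. Stack: [79, 2]
BINARY_OP - → 79 - 2 = 77. Stack: [77]
STORE_FAST s → s=77. Stack: []
LOAD_FAST i → push 2. Stack: [2]
LOAD_CONST → push 1. Stack: [2, 1]
BINARY_OP + → 2 + 1 = 3. Stack: [3]
STORE_FAST i → i=3. Stack: []
LOAD_FAST i → push 3. Stack: [3]
LOAD_CONST → push 3. Stack: [3, 3]
COMPARE_OP bool(<) → 3 vs 3 = False. Stack: [False]
POP_JUMP_IF_FALSE → pop False; jump. Stack: []
LOAD_FAST s → push 77. Stack: [77]
RETURN_VALUE → return 77.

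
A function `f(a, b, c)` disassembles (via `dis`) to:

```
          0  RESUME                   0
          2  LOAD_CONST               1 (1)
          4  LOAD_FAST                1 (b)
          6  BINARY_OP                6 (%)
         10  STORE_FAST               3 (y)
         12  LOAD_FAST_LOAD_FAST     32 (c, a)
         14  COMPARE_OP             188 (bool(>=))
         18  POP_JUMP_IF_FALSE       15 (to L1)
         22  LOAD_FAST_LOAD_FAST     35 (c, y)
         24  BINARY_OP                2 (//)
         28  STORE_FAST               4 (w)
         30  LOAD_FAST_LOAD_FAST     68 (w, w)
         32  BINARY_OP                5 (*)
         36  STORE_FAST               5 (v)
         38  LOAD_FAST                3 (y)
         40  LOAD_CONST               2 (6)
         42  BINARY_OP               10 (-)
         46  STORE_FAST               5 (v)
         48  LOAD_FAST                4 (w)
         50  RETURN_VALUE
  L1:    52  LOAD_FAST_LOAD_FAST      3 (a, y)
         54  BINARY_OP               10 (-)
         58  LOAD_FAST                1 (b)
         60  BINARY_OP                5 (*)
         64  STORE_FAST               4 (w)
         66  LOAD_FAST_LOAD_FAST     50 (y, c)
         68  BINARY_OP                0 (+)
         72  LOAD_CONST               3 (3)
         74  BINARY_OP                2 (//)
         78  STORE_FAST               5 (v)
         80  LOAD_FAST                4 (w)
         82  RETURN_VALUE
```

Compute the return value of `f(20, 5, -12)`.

95

LOAD_CONST → push 1. Stack: [1]
LOAD_FAST b → push 5. Stack: [1, 5]
BINARY_OP % → 1 % 5 = 1. Stack: [1]
STORE_FAST y → y=1. Stack: []
LOAD_FAST_LOAD_FAST c,a → push -12,20. Stack: [-12, 20]
COMPARE_OP bool(>=) → -12 vs 20 = False. Stack: [False]
POP_JUMP_IF_FALSE → pop False; jump. Stack: []
LOAD_FAST_LOAD_FAST a,y → push 20,1. Stack: [20, 1]
BINARY_OP - → 20 - 1 = 19. Stack: [19]
LOAD_FAST b → push 5. Stack: [19, 5]
BINARY_OP * → 19 * 5 = 95. Stack: [95]
STORE_FAST w → w=95. Stack: []
LOAD_FAST_LOAD_FAST y,c → push 1,-12. Stack: [1, -12]
BINARY_OP + → 1 + -12 = -11. Stack: [-11]
LOAD_CONST → push 3. Stack: [-11, 3]
BINARY_OP // → -11 // 3 = -4. Stack: [-4]
STORE_FAST v → v=-4. Stack: []
LOAD_FAST w → push 95. Stack: [95]
RETURN_VALUE → return 95.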